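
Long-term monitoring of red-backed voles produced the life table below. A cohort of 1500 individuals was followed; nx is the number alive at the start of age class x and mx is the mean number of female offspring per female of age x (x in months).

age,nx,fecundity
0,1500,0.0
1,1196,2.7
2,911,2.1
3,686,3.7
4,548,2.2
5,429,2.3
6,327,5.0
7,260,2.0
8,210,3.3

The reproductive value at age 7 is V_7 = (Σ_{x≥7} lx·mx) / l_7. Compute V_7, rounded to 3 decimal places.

4.665

lx = nx/n0 = nx/1500: 1, 0.79733…, 0.60733…, 0.45733…, 0.36533…, 0.286, 0.218, 0.17333…, 0.14
lx·mx for x ≥ 7: 0.346667…, 0.462 → sum = 0.808667…
V_7 = 0.808667… / l_7 = 0.808667… / 0.173333… = 4.665385… → 4.665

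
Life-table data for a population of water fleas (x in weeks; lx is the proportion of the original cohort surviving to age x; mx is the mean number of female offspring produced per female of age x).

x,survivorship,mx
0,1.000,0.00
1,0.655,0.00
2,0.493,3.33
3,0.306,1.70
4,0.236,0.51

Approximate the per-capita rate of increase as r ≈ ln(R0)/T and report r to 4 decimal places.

0.3536

R0 = Σ lx·mx = 0 + 0 + 1.64169 + 0.5202 + 0.12036 = 2.28225
Σ x·lx·mx = 5.32542; T = 5.32542/2.28225 = 2.33341…
r ≈ ln(R0)/T = ln(2.28225)/2.33341… = 0.353629… → 0.3536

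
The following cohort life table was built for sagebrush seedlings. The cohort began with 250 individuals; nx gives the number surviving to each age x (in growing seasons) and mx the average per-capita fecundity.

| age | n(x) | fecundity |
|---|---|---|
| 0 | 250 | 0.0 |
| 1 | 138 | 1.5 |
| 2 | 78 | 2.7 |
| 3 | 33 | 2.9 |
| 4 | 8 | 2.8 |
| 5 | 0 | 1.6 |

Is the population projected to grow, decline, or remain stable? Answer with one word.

lx = nx/n0 = nx/250: 1, 0.552, 0.312, 0.132, 0.032, 0
R0 = Σ lx·mx = 0 + 0.828 + 0.8424 + 0.3828 + 0.0896 + 0 = 2.1428
R0 > 1, so the population is growing.

growing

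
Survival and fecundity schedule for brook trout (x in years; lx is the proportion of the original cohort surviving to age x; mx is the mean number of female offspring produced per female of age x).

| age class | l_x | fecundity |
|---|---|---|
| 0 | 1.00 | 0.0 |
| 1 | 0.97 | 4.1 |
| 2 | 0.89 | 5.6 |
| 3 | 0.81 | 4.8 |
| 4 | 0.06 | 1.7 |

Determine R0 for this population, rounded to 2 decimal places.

12.95

lx·mx by age: 0, 3.977, 4.984, 3.888, 0.102
R0 = Σ lx·mx = 12.951 → 12.95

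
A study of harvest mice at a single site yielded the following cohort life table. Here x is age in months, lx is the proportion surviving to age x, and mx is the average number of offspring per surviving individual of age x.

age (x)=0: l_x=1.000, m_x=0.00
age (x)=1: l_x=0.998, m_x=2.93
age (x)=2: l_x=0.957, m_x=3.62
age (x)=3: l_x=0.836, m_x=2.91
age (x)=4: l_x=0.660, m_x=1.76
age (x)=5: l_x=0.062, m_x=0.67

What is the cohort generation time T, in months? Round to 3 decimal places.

2.195

lx·mx: 0, 2.92414, 3.46434, 2.43276, 1.1616, 0.04154 → R0 = 10.02438
x·lx·mx: 0, 2.92414, 6.92868, 7.29828, 4.6464, 0.2077 → Σ = 22.0052
T = 22.0052 / 10.02438 = 2.195168… → 2.195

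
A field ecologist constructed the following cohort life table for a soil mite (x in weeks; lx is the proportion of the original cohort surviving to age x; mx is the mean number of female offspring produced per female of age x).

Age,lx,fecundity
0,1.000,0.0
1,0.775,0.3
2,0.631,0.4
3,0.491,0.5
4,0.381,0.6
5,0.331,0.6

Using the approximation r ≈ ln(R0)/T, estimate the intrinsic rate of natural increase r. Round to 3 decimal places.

0.050

R0 = Σ lx·mx = 0 + 0.2325 + 0.2524 + 0.2455 + 0.2286 + 0.1986 = 1.1576
Σ x·lx·mx = 3.3812; T = 3.3812/1.1576 = 2.92087…
r ≈ ln(R0)/T = ln(1.1576)/2.92087… = 0.0501… → 0.050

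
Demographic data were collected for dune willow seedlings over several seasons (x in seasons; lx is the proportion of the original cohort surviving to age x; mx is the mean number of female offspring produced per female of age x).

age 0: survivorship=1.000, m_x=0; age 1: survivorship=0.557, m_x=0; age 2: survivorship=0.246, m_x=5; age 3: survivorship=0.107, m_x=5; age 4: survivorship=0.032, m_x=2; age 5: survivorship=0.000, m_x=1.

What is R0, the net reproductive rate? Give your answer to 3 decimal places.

1.829

lx·mx by age: 0, 0, 1.23, 0.535, 0.064, 0
R0 = Σ lx·mx = 1.829 → 1.829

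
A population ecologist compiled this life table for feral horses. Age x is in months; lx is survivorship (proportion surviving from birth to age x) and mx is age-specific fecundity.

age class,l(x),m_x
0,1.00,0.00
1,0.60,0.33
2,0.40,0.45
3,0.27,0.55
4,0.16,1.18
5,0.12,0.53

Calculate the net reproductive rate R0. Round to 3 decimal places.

0.779

lx·mx by age: 0, 0.198, 0.18, 0.1485, 0.1888, 0.0636
R0 = Σ lx·mx = 0.7789 → 0.779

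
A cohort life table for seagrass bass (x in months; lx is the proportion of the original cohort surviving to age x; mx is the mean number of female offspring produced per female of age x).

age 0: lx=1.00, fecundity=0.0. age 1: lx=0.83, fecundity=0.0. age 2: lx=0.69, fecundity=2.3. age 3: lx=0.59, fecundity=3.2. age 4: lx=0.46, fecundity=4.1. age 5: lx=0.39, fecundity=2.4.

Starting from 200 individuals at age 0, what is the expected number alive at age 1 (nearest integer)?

Expected survivors = N0 · l_1 = 200 × 0.83 = 166 → 166

166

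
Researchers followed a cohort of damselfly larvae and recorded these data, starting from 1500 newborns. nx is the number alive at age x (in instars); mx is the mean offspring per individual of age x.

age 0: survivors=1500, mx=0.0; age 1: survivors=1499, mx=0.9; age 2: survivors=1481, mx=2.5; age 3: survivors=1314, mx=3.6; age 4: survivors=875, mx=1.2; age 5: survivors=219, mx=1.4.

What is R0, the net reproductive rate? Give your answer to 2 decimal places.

lx = nx/n0 = nx/1500: 1, 0.99933…, 0.98733…, 0.876, 0.58333…, 0.146
lx·mx by age: 0, 0.8994…, 2.468333…, 3.1536, 0.7…, 0.2044
R0 = Σ lx·mx = 7.425733… → 7.43

7.43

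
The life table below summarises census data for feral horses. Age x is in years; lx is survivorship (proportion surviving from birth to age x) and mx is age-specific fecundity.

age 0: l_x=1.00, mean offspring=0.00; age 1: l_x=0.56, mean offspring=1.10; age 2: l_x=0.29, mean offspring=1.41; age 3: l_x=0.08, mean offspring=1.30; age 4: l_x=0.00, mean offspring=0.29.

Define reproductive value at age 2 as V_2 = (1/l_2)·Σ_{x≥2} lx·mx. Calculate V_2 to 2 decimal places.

1.77

lx·mx for x ≥ 2: 0.4089, 0.104, 0 → sum = 0.5129
V_2 = 0.5129 / l_2 = 0.5129 / 0.29 = 1.768621… → 1.77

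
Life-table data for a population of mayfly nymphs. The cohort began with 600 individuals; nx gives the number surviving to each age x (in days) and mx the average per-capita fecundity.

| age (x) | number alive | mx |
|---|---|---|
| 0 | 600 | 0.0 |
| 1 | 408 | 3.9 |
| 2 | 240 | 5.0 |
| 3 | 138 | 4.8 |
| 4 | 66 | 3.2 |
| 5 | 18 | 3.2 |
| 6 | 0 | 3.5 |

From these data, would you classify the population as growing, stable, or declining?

lx = nx/n0 = nx/600: 1, 0.68, 0.4, 0.23, 0.11, 0.03, 0
R0 = Σ lx·mx = 0 + 2.652 + 2 + 1.104 + 0.352 + 0.096 + 0 = 6.204
R0 > 1, so the population is growing.

growing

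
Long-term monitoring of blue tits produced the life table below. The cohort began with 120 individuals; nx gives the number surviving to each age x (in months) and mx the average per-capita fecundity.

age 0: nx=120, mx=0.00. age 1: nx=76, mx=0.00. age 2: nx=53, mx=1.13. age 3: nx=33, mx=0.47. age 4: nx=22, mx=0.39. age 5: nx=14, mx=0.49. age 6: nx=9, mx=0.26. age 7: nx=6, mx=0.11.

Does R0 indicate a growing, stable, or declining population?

lx = nx/n0 = nx/120: 1, 0.63333…, 0.44167…, 0.275, 0.18333…, 0.11667…, 0.075, 0.05
R0 = Σ lx·mx = 0 + 0 + 0.499083… + 0.12925 + 0.0715… + 0.057167… + 0.0195 + 0.0055 = 0.782…
R0 < 1, so the population is declining.

declining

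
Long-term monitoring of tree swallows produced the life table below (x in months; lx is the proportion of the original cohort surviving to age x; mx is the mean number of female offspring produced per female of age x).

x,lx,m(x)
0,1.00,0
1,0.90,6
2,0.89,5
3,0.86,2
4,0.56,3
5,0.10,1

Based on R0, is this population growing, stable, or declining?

R0 = Σ lx·mx = 0 + 5.4 + 4.45 + 1.72 + 1.68 + 0.1 = 13.35
R0 > 1, so the population is growing.

growing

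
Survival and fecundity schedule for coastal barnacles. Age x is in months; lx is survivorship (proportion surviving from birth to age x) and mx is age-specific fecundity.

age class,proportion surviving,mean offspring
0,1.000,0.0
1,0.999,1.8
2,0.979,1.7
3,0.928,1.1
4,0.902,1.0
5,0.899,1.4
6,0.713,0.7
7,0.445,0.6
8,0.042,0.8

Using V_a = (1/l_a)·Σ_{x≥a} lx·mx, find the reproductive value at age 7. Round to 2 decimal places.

lx·mx for x ≥ 7: 0.267, 0.0336 → sum = 0.3006
V_7 = 0.3006 / l_7 = 0.3006 / 0.445 = 0.675506… → 0.68

0.68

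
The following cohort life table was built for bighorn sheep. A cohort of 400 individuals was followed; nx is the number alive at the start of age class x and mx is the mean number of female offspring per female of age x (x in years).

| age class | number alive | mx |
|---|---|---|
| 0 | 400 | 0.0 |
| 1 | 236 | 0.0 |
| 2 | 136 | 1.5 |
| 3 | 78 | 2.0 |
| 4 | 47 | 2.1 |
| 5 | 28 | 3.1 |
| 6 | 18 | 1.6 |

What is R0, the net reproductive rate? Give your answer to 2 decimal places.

1.44

lx = nx/n0 = nx/400: 1, 0.59, 0.34, 0.195, 0.1175, 0.07, 0.045
lx·mx by age: 0, 0, 0.51, 0.39, 0.24675, 0.217, 0.072
R0 = Σ lx·mx = 1.43575 → 1.44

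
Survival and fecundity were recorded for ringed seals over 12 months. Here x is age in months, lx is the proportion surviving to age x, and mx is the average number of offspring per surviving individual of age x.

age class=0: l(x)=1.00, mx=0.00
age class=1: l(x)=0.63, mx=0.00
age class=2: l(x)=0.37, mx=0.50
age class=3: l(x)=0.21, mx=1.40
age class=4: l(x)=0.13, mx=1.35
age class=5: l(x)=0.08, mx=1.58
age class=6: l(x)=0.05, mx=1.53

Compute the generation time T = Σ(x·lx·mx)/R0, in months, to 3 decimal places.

3.551

lx·mx: 0, 0, 0.185, 0.294, 0.1755, 0.1264, 0.0765 → R0 = 0.8574
x·lx·mx: 0, 0, 0.37, 0.882, 0.702, 0.632, 0.459 → Σ = 3.045
T = 3.045 / 0.8574 = 3.551435… → 3.551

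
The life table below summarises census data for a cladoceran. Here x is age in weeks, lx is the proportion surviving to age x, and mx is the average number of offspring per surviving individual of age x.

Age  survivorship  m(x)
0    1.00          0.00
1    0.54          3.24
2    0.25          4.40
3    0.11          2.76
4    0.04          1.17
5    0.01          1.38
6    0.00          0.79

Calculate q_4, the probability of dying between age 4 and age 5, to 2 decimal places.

0.75

q_4 = (l_4 − l_5) / l_4 = (0.04 − 0.01) / 0.04
     = 0.03 / 0.04 = 0.75 → 0.75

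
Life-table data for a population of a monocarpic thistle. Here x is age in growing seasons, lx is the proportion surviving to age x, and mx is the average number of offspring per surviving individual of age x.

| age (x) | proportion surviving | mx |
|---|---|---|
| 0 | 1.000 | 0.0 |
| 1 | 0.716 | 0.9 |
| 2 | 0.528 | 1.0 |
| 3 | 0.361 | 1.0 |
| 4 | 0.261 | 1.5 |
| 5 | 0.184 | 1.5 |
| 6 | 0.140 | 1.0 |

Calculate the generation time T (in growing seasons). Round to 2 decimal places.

2.81

lx·mx: 0, 0.6444, 0.528, 0.361, 0.3915, 0.276, 0.14 → R0 = 2.3409
x·lx·mx: 0, 0.6444, 1.056, 1.083, 1.566, 1.38, 0.84 → Σ = 6.5694
T = 6.5694 / 2.3409 = 2.806357… → 2.81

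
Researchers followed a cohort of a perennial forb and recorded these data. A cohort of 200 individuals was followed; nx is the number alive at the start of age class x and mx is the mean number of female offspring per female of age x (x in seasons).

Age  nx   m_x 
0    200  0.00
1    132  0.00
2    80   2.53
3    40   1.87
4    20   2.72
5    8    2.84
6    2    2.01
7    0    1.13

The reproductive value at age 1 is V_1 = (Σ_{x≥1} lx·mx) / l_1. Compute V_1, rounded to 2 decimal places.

2.71

lx = nx/n0 = nx/200: 1, 0.66, 0.4, 0.2, 0.1, 0.04, 0.01, 0
lx·mx for x ≥ 1: 0, 1.012, 0.374, 0.272, 0.1136, 0.0201, 0 → sum = 1.7917
V_1 = 1.7917 / l_1 = 1.7917 / 0.66 = 2.714697… → 2.71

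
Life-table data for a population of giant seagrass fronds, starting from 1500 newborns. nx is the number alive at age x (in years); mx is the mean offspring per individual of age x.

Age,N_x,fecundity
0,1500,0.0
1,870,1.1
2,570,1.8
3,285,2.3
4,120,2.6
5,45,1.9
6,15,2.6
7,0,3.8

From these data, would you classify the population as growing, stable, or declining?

lx = nx/n0 = nx/1500: 1, 0.58, 0.38, 0.19, 0.08, 0.03, 0.01, 0
R0 = Σ lx·mx = 0 + 0.638 + 0.684 + 0.437 + 0.208 + 0.057 + 0.026 + 0 = 2.05
R0 > 1, so the population is growing.

growing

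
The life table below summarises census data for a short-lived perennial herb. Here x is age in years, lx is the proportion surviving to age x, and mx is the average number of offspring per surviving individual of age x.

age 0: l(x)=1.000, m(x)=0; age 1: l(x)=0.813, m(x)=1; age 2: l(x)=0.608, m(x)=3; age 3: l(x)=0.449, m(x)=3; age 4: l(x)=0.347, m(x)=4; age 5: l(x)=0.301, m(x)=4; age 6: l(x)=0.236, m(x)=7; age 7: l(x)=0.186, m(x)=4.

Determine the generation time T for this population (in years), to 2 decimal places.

lx·mx: 0, 0.813, 1.824, 1.347, 1.388, 1.204, 1.652, 0.744 → R0 = 8.972
x·lx·mx: 0, 0.813, 3.648, 4.041, 5.552, 6.02, 9.912, 5.208 → Σ = 35.194
T = 35.194 / 8.972 = 3.922648… → 3.92

3.92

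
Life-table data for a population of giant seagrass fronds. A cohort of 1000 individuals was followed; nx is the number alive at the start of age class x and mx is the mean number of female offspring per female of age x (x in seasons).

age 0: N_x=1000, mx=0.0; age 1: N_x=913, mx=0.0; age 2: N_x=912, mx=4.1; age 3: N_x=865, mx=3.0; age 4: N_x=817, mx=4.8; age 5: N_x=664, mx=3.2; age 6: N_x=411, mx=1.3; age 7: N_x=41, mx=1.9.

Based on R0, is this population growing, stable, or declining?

lx = nx/n0 = nx/1000: 1, 0.913, 0.912, 0.865, 0.817, 0.664, 0.411, 0.041
R0 = Σ lx·mx = 0 + 0 + 3.7392 + 2.595 + 3.9216 + 2.1248 + 0.5343 + 0.0779 = 12.9928
R0 > 1, so the population is growing.

growing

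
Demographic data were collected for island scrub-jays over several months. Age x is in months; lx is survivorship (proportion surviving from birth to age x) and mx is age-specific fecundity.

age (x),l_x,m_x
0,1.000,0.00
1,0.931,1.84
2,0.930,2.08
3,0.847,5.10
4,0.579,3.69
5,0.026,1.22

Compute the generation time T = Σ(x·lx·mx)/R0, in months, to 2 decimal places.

lx·mx: 0, 1.71304, 1.9344, 4.3197, 2.13651, 0.03172 → R0 = 10.13537
x·lx·mx: 0, 1.71304, 3.8688, 12.9591, 8.54604, 0.1586 → Σ = 27.24558
T = 27.24558 / 10.13537 = 2.688168… → 2.69

2.69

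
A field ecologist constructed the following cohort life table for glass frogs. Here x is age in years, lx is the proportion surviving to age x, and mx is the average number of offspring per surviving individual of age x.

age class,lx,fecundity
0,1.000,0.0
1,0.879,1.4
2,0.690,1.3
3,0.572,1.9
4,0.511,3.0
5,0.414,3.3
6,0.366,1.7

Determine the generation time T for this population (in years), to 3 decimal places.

3.412

lx·mx: 0, 1.2306, 0.897, 1.0868, 1.533, 1.3662, 0.6222 → R0 = 6.7358
x·lx·mx: 0, 1.2306, 1.794, 3.2604, 6.132, 6.831, 3.7332 → Σ = 22.9812
T = 22.9812 / 6.7358 = 3.4118… → 3.412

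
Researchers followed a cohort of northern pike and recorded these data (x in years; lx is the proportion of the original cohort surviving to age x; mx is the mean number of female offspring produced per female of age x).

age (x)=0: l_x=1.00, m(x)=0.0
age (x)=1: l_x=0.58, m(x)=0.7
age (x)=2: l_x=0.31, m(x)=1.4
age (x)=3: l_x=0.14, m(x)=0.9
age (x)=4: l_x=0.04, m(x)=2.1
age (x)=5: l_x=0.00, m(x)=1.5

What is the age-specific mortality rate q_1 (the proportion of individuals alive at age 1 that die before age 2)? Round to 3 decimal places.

q_1 = (l_1 − l_2) / l_1 = (0.58 − 0.31) / 0.58
     = 0.27 / 0.58 = 0.465517… → 0.466

0.466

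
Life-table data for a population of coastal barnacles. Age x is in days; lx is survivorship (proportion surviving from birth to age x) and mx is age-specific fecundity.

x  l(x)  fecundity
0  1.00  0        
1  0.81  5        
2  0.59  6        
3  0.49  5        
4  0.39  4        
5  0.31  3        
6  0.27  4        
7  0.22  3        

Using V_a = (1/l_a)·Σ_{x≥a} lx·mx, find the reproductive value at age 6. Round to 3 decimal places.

lx·mx for x ≥ 6: 1.08, 0.66 → sum = 1.74
V_6 = 1.74 / l_6 = 1.74 / 0.27 = 6.444444… → 6.444

6.444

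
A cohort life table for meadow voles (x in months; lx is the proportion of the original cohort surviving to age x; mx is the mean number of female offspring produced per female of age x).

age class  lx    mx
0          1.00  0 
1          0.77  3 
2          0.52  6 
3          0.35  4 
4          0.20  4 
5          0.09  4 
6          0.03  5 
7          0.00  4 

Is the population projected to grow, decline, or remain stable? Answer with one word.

growing

R0 = Σ lx·mx = 0 + 2.31 + 3.12 + 1.4 + 0.8 + 0.36 + 0.15 + 0 = 8.14
R0 > 1, so the population is growing.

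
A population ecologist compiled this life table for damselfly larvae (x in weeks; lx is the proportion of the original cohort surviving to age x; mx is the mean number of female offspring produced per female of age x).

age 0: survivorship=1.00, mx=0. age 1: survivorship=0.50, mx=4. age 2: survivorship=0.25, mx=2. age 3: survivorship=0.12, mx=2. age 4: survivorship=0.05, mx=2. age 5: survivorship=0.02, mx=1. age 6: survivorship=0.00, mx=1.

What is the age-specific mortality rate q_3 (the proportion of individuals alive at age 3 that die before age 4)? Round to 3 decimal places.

q_3 = (l_3 − l_4) / l_3 = (0.12 − 0.05) / 0.12
     = 0.07 / 0.12 = 0.583333… → 0.583

0.583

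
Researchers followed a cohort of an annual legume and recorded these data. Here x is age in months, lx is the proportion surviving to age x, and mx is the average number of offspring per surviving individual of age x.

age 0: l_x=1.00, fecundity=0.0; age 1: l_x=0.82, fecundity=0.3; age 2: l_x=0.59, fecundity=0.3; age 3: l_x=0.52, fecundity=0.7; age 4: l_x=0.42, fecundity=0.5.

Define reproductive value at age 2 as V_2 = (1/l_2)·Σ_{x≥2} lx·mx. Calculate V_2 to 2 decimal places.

1.27

lx·mx for x ≥ 2: 0.177, 0.364, 0.21 → sum = 0.751
V_2 = 0.751 / l_2 = 0.751 / 0.59 = 1.272881… → 1.27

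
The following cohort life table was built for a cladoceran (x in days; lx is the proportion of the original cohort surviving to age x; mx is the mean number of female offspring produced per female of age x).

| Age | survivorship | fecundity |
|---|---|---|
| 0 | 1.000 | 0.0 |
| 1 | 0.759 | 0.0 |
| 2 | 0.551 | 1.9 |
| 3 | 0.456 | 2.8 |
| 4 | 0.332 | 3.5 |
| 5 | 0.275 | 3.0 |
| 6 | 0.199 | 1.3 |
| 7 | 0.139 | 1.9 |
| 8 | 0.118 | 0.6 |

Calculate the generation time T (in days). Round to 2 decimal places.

3.81

lx·mx: 0, 0, 1.0469, 1.2768, 1.162, 0.825, 0.2587, 0.2641, 0.0708 → R0 = 4.9043
x·lx·mx: 0, 0, 2.0938, 3.8304, 4.648, 4.125, 1.5522, 1.8487, 0.5664 → Σ = 18.6645
T = 18.6645 / 4.9043 = 3.805742… → 3.81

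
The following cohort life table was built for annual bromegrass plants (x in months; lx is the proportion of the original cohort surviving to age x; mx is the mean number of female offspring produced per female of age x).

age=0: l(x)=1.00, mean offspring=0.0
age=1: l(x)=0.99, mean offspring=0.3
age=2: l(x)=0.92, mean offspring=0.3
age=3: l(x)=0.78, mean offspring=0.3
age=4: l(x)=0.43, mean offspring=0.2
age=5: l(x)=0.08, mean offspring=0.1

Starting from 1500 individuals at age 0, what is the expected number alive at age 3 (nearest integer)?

1170

Expected survivors = N0 · l_3 = 1500 × 0.78 = 1170 → 1170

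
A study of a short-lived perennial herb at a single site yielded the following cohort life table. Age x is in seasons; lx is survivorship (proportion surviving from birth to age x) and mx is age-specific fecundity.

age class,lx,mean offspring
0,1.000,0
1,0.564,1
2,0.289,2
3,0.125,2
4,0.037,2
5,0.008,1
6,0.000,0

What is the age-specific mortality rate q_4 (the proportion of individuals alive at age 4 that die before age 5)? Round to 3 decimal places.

q_4 = (l_4 − l_5) / l_4 = (0.037 − 0.008) / 0.037
     = 0.029 / 0.037 = 0.783784… → 0.784

0.784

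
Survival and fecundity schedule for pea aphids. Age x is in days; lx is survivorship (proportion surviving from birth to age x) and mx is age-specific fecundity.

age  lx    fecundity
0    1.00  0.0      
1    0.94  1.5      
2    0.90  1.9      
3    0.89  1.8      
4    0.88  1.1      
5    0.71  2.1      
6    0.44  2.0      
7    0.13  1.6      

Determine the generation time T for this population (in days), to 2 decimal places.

3.35

lx·mx: 0, 1.41, 1.71, 1.602, 0.968, 1.491, 0.88, 0.208 → R0 = 8.269
x·lx·mx: 0, 1.41, 3.42, 4.806, 3.872, 7.455, 5.28, 1.456 → Σ = 27.699
T = 27.699 / 8.269 = 3.34974… → 3.35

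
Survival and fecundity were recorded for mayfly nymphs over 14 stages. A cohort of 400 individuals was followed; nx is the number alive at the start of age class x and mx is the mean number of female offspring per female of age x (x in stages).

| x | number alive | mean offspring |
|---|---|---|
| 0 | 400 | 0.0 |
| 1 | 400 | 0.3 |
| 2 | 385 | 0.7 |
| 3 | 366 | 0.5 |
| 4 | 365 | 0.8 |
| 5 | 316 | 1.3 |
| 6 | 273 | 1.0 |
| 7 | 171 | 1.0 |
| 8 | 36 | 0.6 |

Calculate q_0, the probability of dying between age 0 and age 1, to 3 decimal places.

0.000

lx = nx/n0 = nx/400: 1, 1, 0.9625, 0.915, 0.9125, 0.79, 0.6825, 0.4275, 0.09
q_0 = (l_0 − l_1) / l_0 = (1 − 1) / 1
     = 0 / 1 = 0 → 0.000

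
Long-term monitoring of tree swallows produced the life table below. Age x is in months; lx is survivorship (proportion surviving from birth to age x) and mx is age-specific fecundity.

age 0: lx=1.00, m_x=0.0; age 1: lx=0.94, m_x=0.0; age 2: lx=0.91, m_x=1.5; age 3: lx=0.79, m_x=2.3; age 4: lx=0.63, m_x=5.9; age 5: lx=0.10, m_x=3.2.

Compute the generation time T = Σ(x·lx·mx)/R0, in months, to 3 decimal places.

lx·mx: 0, 0, 1.365, 1.817, 3.717, 0.32 → R0 = 7.219
x·lx·mx: 0, 0, 2.73, 5.451, 14.868, 1.6 → Σ = 24.649
T = 24.649 / 7.219 = 3.414462… → 3.414

3.414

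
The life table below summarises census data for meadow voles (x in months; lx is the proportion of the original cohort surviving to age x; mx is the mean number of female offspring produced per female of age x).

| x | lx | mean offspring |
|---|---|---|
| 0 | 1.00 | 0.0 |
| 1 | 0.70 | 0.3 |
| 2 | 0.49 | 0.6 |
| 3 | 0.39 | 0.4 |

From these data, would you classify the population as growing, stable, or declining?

R0 = Σ lx·mx = 0 + 0.21 + 0.294 + 0.156 = 0.66
R0 < 1, so the population is declining.

declining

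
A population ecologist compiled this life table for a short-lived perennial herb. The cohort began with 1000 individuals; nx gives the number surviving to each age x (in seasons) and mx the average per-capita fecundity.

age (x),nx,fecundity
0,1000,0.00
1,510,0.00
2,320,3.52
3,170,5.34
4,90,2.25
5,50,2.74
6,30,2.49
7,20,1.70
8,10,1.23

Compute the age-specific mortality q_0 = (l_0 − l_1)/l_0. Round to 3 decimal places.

0.490

lx = nx/n0 = nx/1000: 1, 0.51, 0.32, 0.17, 0.09, 0.05, 0.03, 0.02, 0.01
q_0 = (l_0 − l_1) / l_0 = (1 − 0.51) / 1
     = 0.49 / 1 = 0.49 → 0.490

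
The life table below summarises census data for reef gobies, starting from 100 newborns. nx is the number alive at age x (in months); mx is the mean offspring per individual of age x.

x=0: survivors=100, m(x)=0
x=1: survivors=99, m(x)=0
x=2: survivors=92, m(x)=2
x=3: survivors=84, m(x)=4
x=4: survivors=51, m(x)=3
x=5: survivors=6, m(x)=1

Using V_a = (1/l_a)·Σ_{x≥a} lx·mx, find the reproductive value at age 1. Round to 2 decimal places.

lx = nx/n0 = nx/100: 1, 0.99, 0.92, 0.84, 0.51, 0.06
lx·mx for x ≥ 1: 0, 1.84, 3.36, 1.53, 0.06 → sum = 6.79
V_1 = 6.79 / l_1 = 6.79 / 0.99 = 6.858586… → 6.86

6.86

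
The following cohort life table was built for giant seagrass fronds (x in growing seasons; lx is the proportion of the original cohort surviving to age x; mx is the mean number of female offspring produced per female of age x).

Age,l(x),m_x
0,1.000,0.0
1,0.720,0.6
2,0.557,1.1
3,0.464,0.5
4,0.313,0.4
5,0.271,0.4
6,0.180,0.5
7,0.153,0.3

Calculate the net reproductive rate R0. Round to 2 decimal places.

1.65

lx·mx by age: 0, 0.432, 0.6127, 0.232, 0.1252, 0.1084, 0.09, 0.0459
R0 = Σ lx·mx = 1.6462 → 1.65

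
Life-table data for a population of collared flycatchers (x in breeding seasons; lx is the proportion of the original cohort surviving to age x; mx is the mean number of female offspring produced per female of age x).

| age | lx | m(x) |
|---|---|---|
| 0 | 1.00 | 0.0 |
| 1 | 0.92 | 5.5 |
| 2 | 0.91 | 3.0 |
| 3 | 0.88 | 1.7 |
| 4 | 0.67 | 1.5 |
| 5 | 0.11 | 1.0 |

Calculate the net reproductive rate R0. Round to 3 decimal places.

lx·mx by age: 0, 5.06, 2.73, 1.496, 1.005, 0.11
R0 = Σ lx·mx = 10.401 → 10.401

10.401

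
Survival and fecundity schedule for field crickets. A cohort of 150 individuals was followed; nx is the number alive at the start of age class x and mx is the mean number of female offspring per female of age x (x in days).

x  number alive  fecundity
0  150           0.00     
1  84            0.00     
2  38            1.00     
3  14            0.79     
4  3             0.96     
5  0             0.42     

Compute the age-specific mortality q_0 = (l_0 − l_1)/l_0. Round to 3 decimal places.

lx = nx/n0 = nx/150: 1, 0.56, 0.25333…, 0.09333…, 0.02, 0
q_0 = (l_0 − l_1) / l_0 = (1 − 0.56) / 1
     = 0.44 / 1 = 0.44 → 0.440

0.440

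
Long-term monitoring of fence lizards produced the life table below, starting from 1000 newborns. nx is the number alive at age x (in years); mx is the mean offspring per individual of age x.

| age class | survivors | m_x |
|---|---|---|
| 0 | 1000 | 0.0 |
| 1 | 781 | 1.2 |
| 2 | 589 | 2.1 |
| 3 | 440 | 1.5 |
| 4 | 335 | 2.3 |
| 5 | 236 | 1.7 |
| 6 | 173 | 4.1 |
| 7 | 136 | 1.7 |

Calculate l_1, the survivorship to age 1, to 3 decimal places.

0.781

l_1 = n_1/n_0 = 781/1000 = 0.781 → 0.781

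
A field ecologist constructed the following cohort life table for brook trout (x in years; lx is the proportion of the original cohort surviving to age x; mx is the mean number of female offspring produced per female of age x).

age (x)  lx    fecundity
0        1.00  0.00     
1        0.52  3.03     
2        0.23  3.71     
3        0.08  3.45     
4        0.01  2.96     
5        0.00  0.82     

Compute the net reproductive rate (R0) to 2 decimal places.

lx·mx by age: 0, 1.5756, 0.8533, 0.276, 0.0296, 0
R0 = Σ lx·mx = 2.7345 → 2.73

2.73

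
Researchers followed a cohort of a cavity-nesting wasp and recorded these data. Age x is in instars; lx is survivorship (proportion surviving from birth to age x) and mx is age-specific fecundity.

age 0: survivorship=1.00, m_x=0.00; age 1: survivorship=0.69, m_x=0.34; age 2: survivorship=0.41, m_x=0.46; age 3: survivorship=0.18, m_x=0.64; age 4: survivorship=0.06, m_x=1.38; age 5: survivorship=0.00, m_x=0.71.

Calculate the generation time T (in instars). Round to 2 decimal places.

2.07

lx·mx: 0, 0.2346, 0.1886, 0.1152, 0.0828, 0 → R0 = 0.6212
x·lx·mx: 0, 0.2346, 0.3772, 0.3456, 0.3312, 0 → Σ = 1.2886
T = 1.2886 / 0.6212 = 2.074372… → 2.07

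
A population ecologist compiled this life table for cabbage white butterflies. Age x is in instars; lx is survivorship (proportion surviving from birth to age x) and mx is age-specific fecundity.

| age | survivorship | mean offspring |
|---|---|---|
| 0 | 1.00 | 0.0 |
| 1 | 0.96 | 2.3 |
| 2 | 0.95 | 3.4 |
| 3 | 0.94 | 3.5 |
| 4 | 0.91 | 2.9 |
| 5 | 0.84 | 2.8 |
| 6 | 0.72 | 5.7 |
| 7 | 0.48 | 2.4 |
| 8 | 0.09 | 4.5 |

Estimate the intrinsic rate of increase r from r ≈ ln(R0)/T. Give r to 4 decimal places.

0.7482

R0 = Σ lx·mx = 0 + 2.208 + 3.23 + 3.29 + 2.639 + 2.352 + 4.104 + 1.152 + 0.405 = 19.38
Σ x·lx·mx = 76.782; T = 76.782/19.38 = 3.96192…
r ≈ ln(R0)/T = ln(19.38)/3.96192… = 0.748183… → 0.7482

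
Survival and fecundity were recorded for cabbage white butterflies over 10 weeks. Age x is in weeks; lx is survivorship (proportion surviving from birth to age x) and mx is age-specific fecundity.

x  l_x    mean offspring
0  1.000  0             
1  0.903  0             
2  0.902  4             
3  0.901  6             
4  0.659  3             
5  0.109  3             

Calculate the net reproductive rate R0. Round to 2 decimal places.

11.32

lx·mx by age: 0, 0, 3.608, 5.406, 1.977, 0.327
R0 = Σ lx·mx = 11.318 → 11.32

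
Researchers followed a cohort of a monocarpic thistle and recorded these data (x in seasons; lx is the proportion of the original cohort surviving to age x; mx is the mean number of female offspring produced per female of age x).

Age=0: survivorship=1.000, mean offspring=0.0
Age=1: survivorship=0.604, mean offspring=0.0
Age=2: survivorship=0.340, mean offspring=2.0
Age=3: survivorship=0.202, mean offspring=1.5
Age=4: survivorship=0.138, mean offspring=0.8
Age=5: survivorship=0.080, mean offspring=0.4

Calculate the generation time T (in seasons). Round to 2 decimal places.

2.55

lx·mx: 0, 0, 0.68, 0.303, 0.1104, 0.032 → R0 = 1.1254
x·lx·mx: 0, 0, 1.36, 0.909, 0.4416, 0.16 → Σ = 2.8706
T = 2.8706 / 1.1254 = 2.550738… → 2.55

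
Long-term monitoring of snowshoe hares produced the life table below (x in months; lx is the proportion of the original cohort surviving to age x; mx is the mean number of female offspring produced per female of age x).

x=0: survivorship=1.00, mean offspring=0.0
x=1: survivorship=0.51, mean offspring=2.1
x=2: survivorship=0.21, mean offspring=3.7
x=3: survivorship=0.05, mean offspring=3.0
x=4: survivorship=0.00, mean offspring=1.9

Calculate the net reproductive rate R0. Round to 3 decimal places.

lx·mx by age: 0, 1.071, 0.777, 0.15, 0
R0 = Σ lx·mx = 1.998 → 1.998

1.998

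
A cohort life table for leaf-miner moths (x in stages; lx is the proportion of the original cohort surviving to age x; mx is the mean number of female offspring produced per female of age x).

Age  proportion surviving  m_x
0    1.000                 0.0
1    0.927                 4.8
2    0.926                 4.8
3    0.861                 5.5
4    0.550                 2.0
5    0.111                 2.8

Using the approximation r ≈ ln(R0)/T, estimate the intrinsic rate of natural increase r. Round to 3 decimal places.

1.217

R0 = Σ lx·mx = 0 + 4.4496 + 4.4448 + 4.7355 + 1.1 + 0.3108 = 15.0407
Σ x·lx·mx = 33.4997; T = 33.4997/15.0407 = 2.22727…
r ≈ ln(R0)/T = ln(15.0407)/2.22727… = 1.21708… → 1.217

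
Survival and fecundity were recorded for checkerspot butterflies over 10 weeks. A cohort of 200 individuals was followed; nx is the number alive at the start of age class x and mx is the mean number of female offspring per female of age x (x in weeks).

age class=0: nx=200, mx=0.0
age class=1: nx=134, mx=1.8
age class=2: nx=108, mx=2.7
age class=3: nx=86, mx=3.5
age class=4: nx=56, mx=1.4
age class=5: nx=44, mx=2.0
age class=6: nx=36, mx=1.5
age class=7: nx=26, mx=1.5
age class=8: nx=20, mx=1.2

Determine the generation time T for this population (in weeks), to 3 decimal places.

2.927

lx = nx/n0 = nx/200: 1, 0.67, 0.54, 0.43, 0.28, 0.22, 0.18, 0.13, 0.1
lx·mx: 0, 1.206, 1.458, 1.505, 0.392, 0.44, 0.27, 0.195, 0.12 → R0 = 5.586
x·lx·mx: 0, 1.206, 2.916, 4.515, 1.568, 2.2, 1.62, 1.365, 0.96 → Σ = 16.35
T = 16.35 / 5.586 = 2.92696… → 2.927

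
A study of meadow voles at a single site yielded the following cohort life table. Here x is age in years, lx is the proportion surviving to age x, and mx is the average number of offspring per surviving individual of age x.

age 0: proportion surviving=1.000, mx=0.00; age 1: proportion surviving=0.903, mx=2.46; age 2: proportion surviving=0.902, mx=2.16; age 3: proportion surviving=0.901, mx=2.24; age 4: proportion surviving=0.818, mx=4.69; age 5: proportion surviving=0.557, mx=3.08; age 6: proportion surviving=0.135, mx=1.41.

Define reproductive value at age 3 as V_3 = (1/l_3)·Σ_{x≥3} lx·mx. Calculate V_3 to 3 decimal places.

8.613

lx·mx for x ≥ 3: 2.01824, 3.83642, 1.71556, 0.19035 → sum = 7.76057
V_3 = 7.76057 / l_3 = 7.76057 / 0.901 = 8.613285… → 8.613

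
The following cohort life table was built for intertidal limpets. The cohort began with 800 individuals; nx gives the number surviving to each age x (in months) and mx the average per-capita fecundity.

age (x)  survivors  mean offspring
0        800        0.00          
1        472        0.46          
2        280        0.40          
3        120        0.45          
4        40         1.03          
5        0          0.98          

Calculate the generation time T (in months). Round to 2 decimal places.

1.81

lx = nx/n0 = nx/800: 1, 0.59, 0.35, 0.15, 0.05, 0
lx·mx: 0, 0.2714, 0.14, 0.0675, 0.0515, 0 → R0 = 0.5304
x·lx·mx: 0, 0.2714, 0.28, 0.2025, 0.206, 0 → Σ = 0.9599
T = 0.9599 / 0.5304 = 1.809766… → 1.81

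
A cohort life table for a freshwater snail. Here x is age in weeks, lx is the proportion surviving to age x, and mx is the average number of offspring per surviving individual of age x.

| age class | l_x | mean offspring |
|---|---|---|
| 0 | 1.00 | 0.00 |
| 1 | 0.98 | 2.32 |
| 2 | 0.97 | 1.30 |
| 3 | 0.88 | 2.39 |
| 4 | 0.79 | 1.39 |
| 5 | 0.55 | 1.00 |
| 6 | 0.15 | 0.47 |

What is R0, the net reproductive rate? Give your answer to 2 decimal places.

lx·mx by age: 0, 2.2736, 1.261, 2.1032, 1.0981, 0.55, 0.0705
R0 = Σ lx·mx = 7.3564 → 7.36

7.36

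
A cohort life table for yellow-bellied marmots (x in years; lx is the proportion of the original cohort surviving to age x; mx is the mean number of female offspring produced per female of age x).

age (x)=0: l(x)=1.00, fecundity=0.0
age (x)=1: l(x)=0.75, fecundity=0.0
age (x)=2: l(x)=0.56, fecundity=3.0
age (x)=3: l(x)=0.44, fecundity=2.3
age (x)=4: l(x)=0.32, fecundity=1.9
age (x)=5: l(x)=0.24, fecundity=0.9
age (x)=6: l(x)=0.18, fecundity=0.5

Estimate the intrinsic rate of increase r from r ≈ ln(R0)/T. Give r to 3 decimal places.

0.443

R0 = Σ lx·mx = 0 + 0 + 1.68 + 1.012 + 0.608 + 0.216 + 0.09 = 3.606
Σ x·lx·mx = 10.448; T = 10.448/3.606 = 2.89739…
r ≈ ln(R0)/T = ln(3.606)/2.89739… = 0.44267… → 0.443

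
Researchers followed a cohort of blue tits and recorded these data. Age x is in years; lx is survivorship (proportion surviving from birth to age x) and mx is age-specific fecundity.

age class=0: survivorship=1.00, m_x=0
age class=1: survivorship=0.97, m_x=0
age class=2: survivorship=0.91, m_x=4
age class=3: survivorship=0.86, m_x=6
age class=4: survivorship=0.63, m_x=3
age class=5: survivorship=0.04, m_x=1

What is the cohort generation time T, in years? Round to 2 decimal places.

lx·mx: 0, 0, 3.64, 5.16, 1.89, 0.04 → R0 = 10.73
x·lx·mx: 0, 0, 7.28, 15.48, 7.56, 0.2 → Σ = 30.52
T = 30.52 / 10.73 = 2.844362… → 2.84

2.84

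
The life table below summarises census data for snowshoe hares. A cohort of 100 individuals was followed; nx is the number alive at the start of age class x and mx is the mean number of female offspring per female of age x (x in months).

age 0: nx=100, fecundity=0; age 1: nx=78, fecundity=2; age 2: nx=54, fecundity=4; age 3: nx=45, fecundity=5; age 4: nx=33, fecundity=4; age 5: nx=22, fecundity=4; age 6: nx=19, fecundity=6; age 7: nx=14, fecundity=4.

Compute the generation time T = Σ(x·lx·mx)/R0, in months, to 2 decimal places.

3.35

lx = nx/n0 = nx/100: 1, 0.78, 0.54, 0.45, 0.33, 0.22, 0.19, 0.14
lx·mx: 0, 1.56, 2.16, 2.25, 1.32, 0.88, 1.14, 0.56 → R0 = 9.87
x·lx·mx: 0, 1.56, 4.32, 6.75, 5.28, 4.4, 6.84, 3.92 → Σ = 33.07
T = 33.07 / 9.87 = 3.350557… → 3.35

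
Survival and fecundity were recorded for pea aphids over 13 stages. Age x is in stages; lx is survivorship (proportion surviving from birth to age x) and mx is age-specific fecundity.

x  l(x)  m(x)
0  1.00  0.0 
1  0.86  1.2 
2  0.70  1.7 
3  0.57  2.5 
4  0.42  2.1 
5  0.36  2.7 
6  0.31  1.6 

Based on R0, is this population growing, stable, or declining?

growing

R0 = Σ lx·mx = 0 + 1.032 + 1.19 + 1.425 + 0.882 + 0.972 + 0.496 = 5.997
R0 > 1, so the population is growing.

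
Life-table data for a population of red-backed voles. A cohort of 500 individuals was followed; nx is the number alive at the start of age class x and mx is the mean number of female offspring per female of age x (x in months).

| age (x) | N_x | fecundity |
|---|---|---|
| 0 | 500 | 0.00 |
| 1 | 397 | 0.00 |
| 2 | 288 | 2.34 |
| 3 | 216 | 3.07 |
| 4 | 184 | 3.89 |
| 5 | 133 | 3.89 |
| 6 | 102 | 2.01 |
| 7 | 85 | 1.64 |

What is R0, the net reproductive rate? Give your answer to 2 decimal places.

lx = nx/n0 = nx/500: 1, 0.794, 0.576, 0.432, 0.368, 0.266, 0.204, 0.17
lx·mx by age: 0, 0, 1.34784, 1.32624, 1.43152, 1.03474, 0.41004, 0.2788
R0 = Σ lx·mx = 5.82918 → 5.83

5.83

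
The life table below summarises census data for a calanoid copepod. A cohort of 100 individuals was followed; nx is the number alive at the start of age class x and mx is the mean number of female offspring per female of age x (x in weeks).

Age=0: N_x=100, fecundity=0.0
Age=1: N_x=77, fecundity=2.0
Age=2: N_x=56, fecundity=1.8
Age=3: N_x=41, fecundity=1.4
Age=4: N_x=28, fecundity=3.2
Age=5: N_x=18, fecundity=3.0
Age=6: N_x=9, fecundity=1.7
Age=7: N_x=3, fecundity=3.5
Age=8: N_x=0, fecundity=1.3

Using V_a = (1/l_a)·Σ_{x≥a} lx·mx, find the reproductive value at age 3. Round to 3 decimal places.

lx = nx/n0 = nx/100: 1, 0.77, 0.56, 0.41, 0.28, 0.18, 0.09, 0.03, 0
lx·mx for x ≥ 3: 0.574, 0.896, 0.54, 0.153, 0.105, 0 → sum = 2.268
V_3 = 2.268 / l_3 = 2.268 / 0.41 = 5.531707… → 5.532

5.532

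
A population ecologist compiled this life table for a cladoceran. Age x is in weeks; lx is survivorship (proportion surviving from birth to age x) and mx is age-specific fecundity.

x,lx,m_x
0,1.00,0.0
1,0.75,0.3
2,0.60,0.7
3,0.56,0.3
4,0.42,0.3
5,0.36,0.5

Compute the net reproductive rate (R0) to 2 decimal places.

lx·mx by age: 0, 0.225, 0.42, 0.168, 0.126, 0.18
R0 = Σ lx·mx = 1.119 → 1.12

1.12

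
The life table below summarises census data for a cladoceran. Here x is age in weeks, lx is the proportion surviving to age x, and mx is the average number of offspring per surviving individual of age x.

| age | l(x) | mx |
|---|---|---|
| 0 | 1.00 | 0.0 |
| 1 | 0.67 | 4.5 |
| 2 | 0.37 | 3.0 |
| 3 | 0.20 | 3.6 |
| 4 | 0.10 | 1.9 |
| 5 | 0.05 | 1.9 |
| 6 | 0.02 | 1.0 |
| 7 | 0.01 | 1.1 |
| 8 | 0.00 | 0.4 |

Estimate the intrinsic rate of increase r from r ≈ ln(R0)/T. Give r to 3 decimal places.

R0 = Σ lx·mx = 0 + 3.015 + 1.11 + 0.72 + 0.19 + 0.095 + 0.02 + 0.011 + 0 = 5.161
Σ x·lx·mx = 8.827; T = 8.827/5.161 = 1.71033…
r ≈ ln(R0)/T = ln(5.161)/1.71033… = 0.95954… → 0.960

0.960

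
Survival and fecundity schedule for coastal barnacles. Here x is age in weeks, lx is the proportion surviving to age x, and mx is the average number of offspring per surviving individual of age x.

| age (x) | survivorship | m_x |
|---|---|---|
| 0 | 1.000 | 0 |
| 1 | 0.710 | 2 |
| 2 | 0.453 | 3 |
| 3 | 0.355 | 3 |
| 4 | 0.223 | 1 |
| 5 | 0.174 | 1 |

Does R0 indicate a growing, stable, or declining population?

R0 = Σ lx·mx = 0 + 1.42 + 1.359 + 1.065 + 0.223 + 0.174 = 4.241
R0 > 1, so the population is growing.

growing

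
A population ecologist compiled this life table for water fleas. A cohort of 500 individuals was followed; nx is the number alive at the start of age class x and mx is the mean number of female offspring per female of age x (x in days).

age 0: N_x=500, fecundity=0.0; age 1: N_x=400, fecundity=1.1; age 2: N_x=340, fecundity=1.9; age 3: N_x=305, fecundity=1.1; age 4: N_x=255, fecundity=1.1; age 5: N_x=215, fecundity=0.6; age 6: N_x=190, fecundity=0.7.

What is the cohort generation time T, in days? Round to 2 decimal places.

lx = nx/n0 = nx/500: 1, 0.8, 0.68, 0.61, 0.51, 0.43, 0.38
lx·mx: 0, 0.88, 1.292, 0.671, 0.561, 0.258, 0.266 → R0 = 3.928
x·lx·mx: 0, 0.88, 2.584, 2.013, 2.244, 1.29, 1.596 → Σ = 10.607
T = 10.607 / 3.928 = 2.700356… → 2.70

2.70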